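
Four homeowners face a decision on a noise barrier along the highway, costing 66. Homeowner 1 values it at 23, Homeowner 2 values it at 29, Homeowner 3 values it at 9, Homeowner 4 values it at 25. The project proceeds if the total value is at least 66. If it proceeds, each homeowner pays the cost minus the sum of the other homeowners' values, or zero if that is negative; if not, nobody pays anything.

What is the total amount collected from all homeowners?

Total value 86 ≥ cost 66, so it is built.
Homeowner 1: others sum to 63; max(0, 66 - 63) = 3.
Homeowner 2: others sum to 57; max(0, 66 - 57) = 9.
Homeowner 3: others sum to 77; max(0, 66 - 77) = 0.
Homeowner 4: others sum to 61; max(0, 66 - 61) = 5.
Total collected = 3 + 9 + 0 + 5 = 17.

17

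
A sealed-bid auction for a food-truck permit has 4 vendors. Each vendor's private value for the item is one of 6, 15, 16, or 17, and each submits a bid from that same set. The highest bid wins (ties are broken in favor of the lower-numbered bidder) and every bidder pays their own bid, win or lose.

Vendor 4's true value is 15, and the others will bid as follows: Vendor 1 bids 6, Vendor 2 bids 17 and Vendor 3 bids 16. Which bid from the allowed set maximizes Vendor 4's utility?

6

Bid 6: loses but pays 6, utility -6.
Bid 15: loses but pays 15, utility -15.
Bid 16: loses but pays 16, utility -16.
Bid 17: loses but pays 17, utility -17.
The best choice is 6 with utility -6.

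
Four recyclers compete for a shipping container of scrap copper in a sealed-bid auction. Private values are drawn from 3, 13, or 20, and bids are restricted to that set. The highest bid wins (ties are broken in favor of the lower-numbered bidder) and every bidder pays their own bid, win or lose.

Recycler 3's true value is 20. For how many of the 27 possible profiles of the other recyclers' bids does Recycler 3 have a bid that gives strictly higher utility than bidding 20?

17

Others bid (3, 3, 3): truth gives 0; bid 13 gives 7 > 0. Violating.
Others bid (3, 3, 13): truth gives 0; bid 13 gives 7 > 0. Violating.
Others bid (3, 20, 3): truth gives -20; bid 3 gives -3 > -20. Violating.
Others bid (3, 20, 13): truth gives -20; bid 3 gives -3 > -20. Violating.
Others bid (3, 3, 20): truth gives 0; no alternative beats it.
Others bid (3, 13, 3): truth gives 0; no alternative beats it.
(Checking all 27 profiles: 17 have a profitable deviation, 10 do not.)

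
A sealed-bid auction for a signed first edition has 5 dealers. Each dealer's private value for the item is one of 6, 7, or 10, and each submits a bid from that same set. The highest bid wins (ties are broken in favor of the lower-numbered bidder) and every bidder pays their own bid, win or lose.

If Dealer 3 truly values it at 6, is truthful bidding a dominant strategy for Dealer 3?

No

Consider the case where Dealer 1 bids 6, Dealer 2 bids 6, Dealer 4 bids 6 and Dealer 5 bids 6.
Truthful bid 6: loses but pays 6, utility -6.
Bid 7 instead: wins, pays 7, utility 6 - 7 = -1.
Since -1 > -6, bidding 7 is strictly better here, so truthful bidding is not dominant.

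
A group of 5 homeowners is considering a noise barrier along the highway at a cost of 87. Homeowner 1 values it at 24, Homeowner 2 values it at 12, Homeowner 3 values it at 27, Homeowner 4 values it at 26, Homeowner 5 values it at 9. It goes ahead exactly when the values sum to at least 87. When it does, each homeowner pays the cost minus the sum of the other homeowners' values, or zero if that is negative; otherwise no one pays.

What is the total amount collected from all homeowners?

Total value 98 ≥ cost 87, so it is built.
Homeowner 1: others sum to 74; max(0, 87 - 74) = 13.
Homeowner 2: others sum to 86; max(0, 87 - 86) = 1.
Homeowner 3: others sum to 71; max(0, 87 - 71) = 16.
Homeowner 4: others sum to 72; max(0, 87 - 72) = 15.
Homeowner 5: others sum to 89; max(0, 87 - 89) = 0.
Total collected = 13 + 1 + 16 + 15 + 0 = 45.

45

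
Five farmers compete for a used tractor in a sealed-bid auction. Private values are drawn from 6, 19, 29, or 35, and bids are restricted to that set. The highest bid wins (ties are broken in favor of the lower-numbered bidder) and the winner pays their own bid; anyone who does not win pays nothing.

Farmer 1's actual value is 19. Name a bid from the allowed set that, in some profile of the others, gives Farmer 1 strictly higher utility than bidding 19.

6

Suppose Farmer 2 bids 6, Farmer 3 bids 6, Farmer 4 bids 6 and Farmer 5 bids 6.
Bid 19: wins, pays 19, utility 19 - 19 = 0.
Bid 6: wins, pays 6, utility 19 - 6 = 13.
So bidding 6 beats truth here (13 > 0).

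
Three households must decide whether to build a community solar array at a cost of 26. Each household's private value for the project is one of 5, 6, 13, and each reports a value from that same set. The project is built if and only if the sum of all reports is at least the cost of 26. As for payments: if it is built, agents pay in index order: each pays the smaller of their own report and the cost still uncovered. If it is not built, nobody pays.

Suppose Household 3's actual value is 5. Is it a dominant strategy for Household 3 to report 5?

Yes

Check each profile of the others' reports and compare truth against every alternative report.
Others report (13, 13): truth gives 5, best alternative gives 5.
Others report (5, 5): truth gives 0, best alternative gives 0.
Others report (5, 6): truth gives 0, best alternative gives 0.
Others report (5, 13): truth gives 0, best alternative gives 0.
Others report (6, 5): truth gives 0, best alternative gives 0.
Others report (6, 6): truth gives 0, best alternative gives 0.
(Remaining 3 profiles checked similarly; truth is weakly best in each.)
In every case the truthful report is at least as good as any alternative, so it is a dominant strategy.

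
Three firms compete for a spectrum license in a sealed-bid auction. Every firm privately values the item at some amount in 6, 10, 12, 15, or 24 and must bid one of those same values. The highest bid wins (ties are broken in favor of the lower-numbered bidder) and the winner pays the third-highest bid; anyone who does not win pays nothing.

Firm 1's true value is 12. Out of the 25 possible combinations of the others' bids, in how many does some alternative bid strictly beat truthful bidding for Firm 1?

Others bid (6, 15): truth gives 0; bid 15 gives 6 > 0. Violating.
Others bid (6, 24): truth gives 0; bid 24 gives 6 > 0. Violating.
Others bid (10, 15): truth gives 0; bid 15 gives 2 > 0. Violating.
Others bid (10, 24): truth gives 0; bid 24 gives 2 > 0. Violating.
Others bid (6, 6): truth gives 6; no alternative beats it.
Others bid (6, 10): truth gives 6; no alternative beats it.
(Checking all 25 profiles: 8 have a profitable deviation, 17 do not.)

8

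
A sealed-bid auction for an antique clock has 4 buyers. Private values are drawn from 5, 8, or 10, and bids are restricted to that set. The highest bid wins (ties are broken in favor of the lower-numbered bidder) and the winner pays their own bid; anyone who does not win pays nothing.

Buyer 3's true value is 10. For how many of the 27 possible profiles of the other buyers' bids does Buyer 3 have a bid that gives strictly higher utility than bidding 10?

2

Others bid (5, 5, 5): truth gives 0; bid 8 gives 2 > 0. Violating.
Others bid (5, 5, 8): truth gives 0; bid 8 gives 2 > 0. Violating.
Others bid (5, 5, 10): truth gives 0; no alternative beats it.
Others bid (5, 8, 5): truth gives 0; no alternative beats it.
(Checking all 27 profiles: 2 have a profitable deviation, 25 do not.)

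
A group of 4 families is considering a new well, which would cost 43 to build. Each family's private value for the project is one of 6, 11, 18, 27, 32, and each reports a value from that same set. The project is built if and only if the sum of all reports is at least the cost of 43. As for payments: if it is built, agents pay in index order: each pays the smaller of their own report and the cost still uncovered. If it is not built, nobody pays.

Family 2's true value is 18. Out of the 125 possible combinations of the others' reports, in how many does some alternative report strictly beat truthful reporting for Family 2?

115

Others report (6, 6, 27): truth gives 0; report 6 gives 12 > 0. Violating.
Others report (6, 6, 32): truth gives 0; report 6 gives 12 > 0. Violating.
Others report (6, 11, 18): truth gives 0; report 11 gives 7 > 0. Violating.
Others report (6, 11, 27): truth gives 0; report 6 gives 12 > 0. Violating.
Others report (6, 6, 6): truth gives 0; no alternative beats it.
Others report (6, 6, 11): truth gives 0; no alternative beats it.
(Checking all 125 profiles: 115 have a profitable deviation, 10 do not.)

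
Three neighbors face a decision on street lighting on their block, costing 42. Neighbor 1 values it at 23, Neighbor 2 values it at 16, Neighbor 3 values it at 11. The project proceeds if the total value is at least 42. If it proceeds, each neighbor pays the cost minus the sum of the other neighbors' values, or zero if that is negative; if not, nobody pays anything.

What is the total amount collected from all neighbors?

26

Total value 50 ≥ cost 42, so it is built.
Neighbor 1: others sum to 27; max(0, 42 - 27) = 15.
Neighbor 2: others sum to 34; max(0, 42 - 34) = 8.
Neighbor 3: others sum to 39; max(0, 42 - 39) = 3.
Total collected = 15 + 8 + 3 = 26.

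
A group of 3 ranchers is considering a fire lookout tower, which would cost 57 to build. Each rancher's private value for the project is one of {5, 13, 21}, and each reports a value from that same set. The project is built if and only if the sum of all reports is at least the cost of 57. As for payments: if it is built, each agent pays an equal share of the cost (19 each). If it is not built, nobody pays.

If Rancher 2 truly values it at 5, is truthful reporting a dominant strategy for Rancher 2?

Check each profile of the others' reports and compare truth against every alternative report.
Others report (5, 5): truth gives 0, best alternative gives 0.
Others report (5, 13): truth gives 0, best alternative gives 0.
Others report (5, 21): truth gives 0, best alternative gives 0.
Others report (13, 5): truth gives 0, best alternative gives 0.
Others report (13, 13): truth gives 0, best alternative gives 0.
Others report (13, 21): truth gives 0, best alternative gives 0.
(Remaining 3 profiles checked similarly; truth is weakly best in each.)
In every case the truthful report is at least as good as any alternative, so it is a dominant strategy.

Yes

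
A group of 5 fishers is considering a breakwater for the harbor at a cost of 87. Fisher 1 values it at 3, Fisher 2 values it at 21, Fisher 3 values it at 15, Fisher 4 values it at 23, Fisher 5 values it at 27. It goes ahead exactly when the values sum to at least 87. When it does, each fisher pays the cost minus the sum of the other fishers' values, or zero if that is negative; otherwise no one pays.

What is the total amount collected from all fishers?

Total value 89 ≥ cost 87, so it is built.
Fisher 1: others sum to 86; max(0, 87 - 86) = 1.
Fisher 2: others sum to 68; max(0, 87 - 68) = 19.
Fisher 3: others sum to 74; max(0, 87 - 74) = 13.
Fisher 4: others sum to 66; max(0, 87 - 66) = 21.
Fisher 5: others sum to 62; max(0, 87 - 62) = 25.
Total collected = 1 + 19 + 13 + 21 + 25 = 79.

79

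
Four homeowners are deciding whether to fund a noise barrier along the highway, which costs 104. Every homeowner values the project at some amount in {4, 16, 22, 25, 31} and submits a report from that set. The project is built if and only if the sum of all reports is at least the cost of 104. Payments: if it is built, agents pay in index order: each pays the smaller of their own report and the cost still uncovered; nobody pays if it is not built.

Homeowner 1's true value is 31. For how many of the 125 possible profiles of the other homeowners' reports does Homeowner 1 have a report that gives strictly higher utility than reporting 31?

10

Others report (22, 31, 31): truth gives 0; report 22 gives 9 > 0. Violating.
Others report (25, 25, 31): truth gives 0; report 25 gives 6 > 0. Violating.
Others report (25, 31, 25): truth gives 0; report 25 gives 6 > 0. Violating.
Others report (25, 31, 31): truth gives 0; report 22 gives 9 > 0. Violating.
Others report (4, 4, 4): truth gives 0; no alternative beats it.
Others report (4, 4, 16): truth gives 0; no alternative beats it.
(Checking all 125 profiles: 10 have a profitable deviation, 115 do not.)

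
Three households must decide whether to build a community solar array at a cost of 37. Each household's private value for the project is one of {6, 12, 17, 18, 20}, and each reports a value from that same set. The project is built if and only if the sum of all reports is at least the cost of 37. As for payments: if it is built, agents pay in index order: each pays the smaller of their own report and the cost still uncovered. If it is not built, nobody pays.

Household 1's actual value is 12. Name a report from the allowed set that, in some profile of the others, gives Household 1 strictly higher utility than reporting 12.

Suppose Household 2 reports 12 and Household 3 reports 20.
Report 12: project built, pays 12, utility 12 - 12 = 0.
Report 6: project built, pays 6, utility 12 - 6 = 6.
So reporting 6 beats truth here (6 > 0).

6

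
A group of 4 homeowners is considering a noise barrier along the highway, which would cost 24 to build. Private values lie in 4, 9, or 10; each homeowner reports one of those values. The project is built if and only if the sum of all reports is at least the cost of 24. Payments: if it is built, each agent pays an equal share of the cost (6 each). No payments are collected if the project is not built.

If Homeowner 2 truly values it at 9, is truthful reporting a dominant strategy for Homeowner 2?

Yes

Check each profile of the others' reports and compare truth against every alternative report.
Others report (4, 4, 9): truth gives 3, best alternative gives 3.
Others report (4, 4, 10): truth gives 3, best alternative gives 3.
Others report (4, 9, 4): truth gives 3, best alternative gives 3.
Others report (4, 9, 9): truth gives 3, best alternative gives 3.
Others report (4, 9, 10): truth gives 3, best alternative gives 3.
Others report (4, 10, 4): truth gives 3, best alternative gives 3.
(Remaining 21 profiles checked similarly; truth is weakly best in each.)
In every case the truthful report is at least as good as any alternative, so it is a dominant strategy.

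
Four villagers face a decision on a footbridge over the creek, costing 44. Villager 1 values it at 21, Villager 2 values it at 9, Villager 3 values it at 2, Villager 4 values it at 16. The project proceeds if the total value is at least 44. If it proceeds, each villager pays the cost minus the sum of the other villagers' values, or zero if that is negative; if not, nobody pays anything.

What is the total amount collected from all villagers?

34

Total value 48 ≥ cost 44, so it is built.
Villager 1: others sum to 27; max(0, 44 - 27) = 17.
Villager 2: others sum to 39; max(0, 44 - 39) = 5.
Villager 3: others sum to 46; max(0, 44 - 46) = 0.
Villager 4: others sum to 32; max(0, 44 - 32) = 12.
Total collected = 17 + 5 + 0 + 12 = 34.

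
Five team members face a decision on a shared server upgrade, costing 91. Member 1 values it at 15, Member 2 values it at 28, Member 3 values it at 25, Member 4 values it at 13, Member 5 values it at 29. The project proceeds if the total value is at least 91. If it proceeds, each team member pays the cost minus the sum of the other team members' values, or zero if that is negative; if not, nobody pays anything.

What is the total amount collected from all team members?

Total value 110 ≥ cost 91, so it is built.
Member 1: others sum to 95; max(0, 91 - 95) = 0.
Member 2: others sum to 82; max(0, 91 - 82) = 9.
Member 3: others sum to 85; max(0, 91 - 85) = 6.
Member 4: others sum to 97; max(0, 91 - 97) = 0.
Member 5: others sum to 81; max(0, 91 - 81) = 10.
Total collected = 0 + 9 + 6 + 0 + 10 = 25.

25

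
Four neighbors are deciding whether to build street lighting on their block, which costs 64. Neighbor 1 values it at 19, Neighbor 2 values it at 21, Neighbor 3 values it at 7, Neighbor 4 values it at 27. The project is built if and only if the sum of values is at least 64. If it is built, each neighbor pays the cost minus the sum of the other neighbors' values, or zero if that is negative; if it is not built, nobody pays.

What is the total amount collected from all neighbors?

37

Total value 74 ≥ cost 64, so it is built.
Neighbor 1: others sum to 55; max(0, 64 - 55) = 9.
Neighbor 2: others sum to 53; max(0, 64 - 53) = 11.
Neighbor 3: others sum to 67; max(0, 64 - 67) = 0.
Neighbor 4: others sum to 47; max(0, 64 - 47) = 17.
Total collected = 9 + 11 + 0 + 17 = 37.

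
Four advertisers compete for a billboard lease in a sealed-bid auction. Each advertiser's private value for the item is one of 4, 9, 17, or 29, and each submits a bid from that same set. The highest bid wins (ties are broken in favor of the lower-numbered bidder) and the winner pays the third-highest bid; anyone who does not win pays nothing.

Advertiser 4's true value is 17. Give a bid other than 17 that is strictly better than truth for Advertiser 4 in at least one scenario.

Suppose Advertiser 1 bids 4, Advertiser 2 bids 4 and Advertiser 3 bids 17.
Bid 17: loses, pays 0, utility 0.
Bid 29: wins, pays 4, utility 17 - 4 = 13.
So bidding 29 beats truth here (13 > 0).

29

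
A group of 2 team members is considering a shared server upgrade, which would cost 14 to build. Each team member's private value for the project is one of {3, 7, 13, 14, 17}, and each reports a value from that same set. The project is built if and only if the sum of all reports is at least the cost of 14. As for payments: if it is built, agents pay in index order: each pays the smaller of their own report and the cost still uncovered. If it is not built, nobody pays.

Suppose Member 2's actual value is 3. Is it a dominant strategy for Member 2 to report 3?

Check each profile of the others' reports and compare truth against every alternative report.
Others report (7): truth gives 0, best alternative gives -4.
Others report (14): truth gives 3, best alternative gives 3.
Others report (17): truth gives 3, best alternative gives 3.
Others report (13): truth gives 2, best alternative gives 2.
Others report (3): truth gives 0, best alternative gives 0.
In every case the truthful report is at least as good as any alternative, so it is a dominant strategy.

Yes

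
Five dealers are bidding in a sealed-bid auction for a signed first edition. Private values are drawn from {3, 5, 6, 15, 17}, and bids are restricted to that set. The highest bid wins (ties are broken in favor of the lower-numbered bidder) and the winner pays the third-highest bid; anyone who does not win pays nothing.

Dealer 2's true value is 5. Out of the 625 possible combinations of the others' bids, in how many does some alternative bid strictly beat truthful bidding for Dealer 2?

Others bid (3, 3, 3, 6): truth gives 0; bid 6 gives 2 > 0. Violating.
Others bid (3, 3, 3, 15): truth gives 0; bid 15 gives 2 > 0. Violating.
Others bid (3, 3, 3, 17): truth gives 0; bid 17 gives 2 > 0. Violating.
Others bid (3, 3, 6, 3): truth gives 0; bid 6 gives 2 > 0. Violating.
Others bid (3, 3, 3, 3): truth gives 2; no alternative beats it.
Others bid (3, 3, 3, 5): truth gives 2; no alternative beats it.
(Checking all 625 profiles: 12 have a profitable deviation, 613 do not.)

12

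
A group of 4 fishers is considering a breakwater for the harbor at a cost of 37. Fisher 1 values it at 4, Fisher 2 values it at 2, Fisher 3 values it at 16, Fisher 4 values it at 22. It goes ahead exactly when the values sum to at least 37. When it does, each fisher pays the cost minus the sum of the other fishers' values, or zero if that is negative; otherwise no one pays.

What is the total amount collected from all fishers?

Total value 44 ≥ cost 37, so it is built.
Fisher 1: others sum to 40; max(0, 37 - 40) = 0.
Fisher 2: others sum to 42; max(0, 37 - 42) = 0.
Fisher 3: others sum to 28; max(0, 37 - 28) = 9.
Fisher 4: others sum to 22; max(0, 37 - 22) = 15.
Total collected = 0 + 0 + 9 + 15 = 24.

24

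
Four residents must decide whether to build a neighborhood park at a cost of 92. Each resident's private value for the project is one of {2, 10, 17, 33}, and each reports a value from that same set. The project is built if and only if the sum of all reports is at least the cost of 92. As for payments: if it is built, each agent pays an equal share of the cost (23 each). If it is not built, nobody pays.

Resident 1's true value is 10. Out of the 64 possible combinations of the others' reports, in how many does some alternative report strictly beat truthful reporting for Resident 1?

Others report (17, 33, 33): truth gives -13; report 2 gives 0 > -13. Violating.
Others report (33, 17, 33): truth gives -13; report 2 gives 0 > -13. Violating.
Others report (33, 33, 17): truth gives -13; report 2 gives 0 > -13. Violating.
Others report (2, 2, 2): truth gives 0; no alternative beats it.
Others report (2, 2, 10): truth gives 0; no alternative beats it.
(Checking all 64 profiles: 3 have a profitable deviation, 61 do not.)

3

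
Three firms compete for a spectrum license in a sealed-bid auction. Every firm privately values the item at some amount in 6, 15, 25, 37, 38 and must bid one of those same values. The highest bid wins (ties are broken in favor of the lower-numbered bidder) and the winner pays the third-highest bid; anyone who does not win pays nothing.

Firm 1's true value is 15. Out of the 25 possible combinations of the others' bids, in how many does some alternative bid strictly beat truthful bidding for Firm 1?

Others bid (6, 25): truth gives 0; bid 25 gives 9 > 0. Violating.
Others bid (6, 37): truth gives 0; bid 37 gives 9 > 0. Violating.
Others bid (6, 38): truth gives 0; bid 38 gives 9 > 0. Violating.
Others bid (25, 6): truth gives 0; bid 25 gives 9 > 0. Violating.
Others bid (6, 6): truth gives 9; no alternative beats it.
Others bid (6, 15): truth gives 9; no alternative beats it.
(Checking all 25 profiles: 6 have a profitable deviation, 19 do not.)

6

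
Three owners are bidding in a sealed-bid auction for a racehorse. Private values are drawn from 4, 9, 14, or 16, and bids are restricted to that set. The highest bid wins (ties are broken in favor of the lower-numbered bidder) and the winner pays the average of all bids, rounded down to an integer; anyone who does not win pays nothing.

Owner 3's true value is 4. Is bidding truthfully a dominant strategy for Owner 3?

Yes

Check each profile of the others' bids and compare truth against every alternative bid.
Others bid (4, 4): truth gives 0, best alternative gives -1.
Others bid (4, 9): truth gives 0, best alternative gives 0.
Others bid (4, 14): truth gives 0, best alternative gives 0.
Others bid (4, 16): truth gives 0, best alternative gives 0.
Others bid (9, 4): truth gives 0, best alternative gives 0.
Others bid (9, 9): truth gives 0, best alternative gives 0.
(Remaining 10 profiles checked similarly; truth is weakly best in each.)
In every case the truthful bid is at least as good as any alternative, so it is a dominant strategy.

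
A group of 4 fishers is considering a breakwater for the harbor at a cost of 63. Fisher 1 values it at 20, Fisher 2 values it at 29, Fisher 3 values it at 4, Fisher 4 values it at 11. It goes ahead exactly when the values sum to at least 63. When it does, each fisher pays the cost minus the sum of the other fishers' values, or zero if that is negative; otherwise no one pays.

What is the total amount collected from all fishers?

60

Total value 64 ≥ cost 63, so it is built.
Fisher 1: others sum to 44; max(0, 63 - 44) = 19.
Fisher 2: others sum to 35; max(0, 63 - 35) = 28.
Fisher 3: others sum to 60; max(0, 63 - 60) = 3.
Fisher 4: others sum to 53; max(0, 63 - 53) = 10.
Total collected = 19 + 28 + 3 + 10 = 60.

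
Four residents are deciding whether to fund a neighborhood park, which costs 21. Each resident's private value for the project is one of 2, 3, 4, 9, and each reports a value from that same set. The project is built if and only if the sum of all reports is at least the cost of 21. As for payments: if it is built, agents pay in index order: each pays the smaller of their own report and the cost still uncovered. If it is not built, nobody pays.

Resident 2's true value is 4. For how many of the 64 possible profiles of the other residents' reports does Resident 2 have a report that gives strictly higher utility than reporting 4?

10

Others report (2, 9, 9): truth gives 0; report 2 gives 2 > 0. Violating.
Others report (3, 9, 9): truth gives 0; report 2 gives 2 > 0. Violating.
Others report (4, 9, 9): truth gives 0; report 2 gives 2 > 0. Violating.
Others report (9, 2, 9): truth gives 0; report 2 gives 2 > 0. Violating.
Others report (2, 2, 2): truth gives 0; no alternative beats it.
Others report (2, 2, 3): truth gives 0; no alternative beats it.
(Checking all 64 profiles: 10 have a profitable deviation, 54 do not.)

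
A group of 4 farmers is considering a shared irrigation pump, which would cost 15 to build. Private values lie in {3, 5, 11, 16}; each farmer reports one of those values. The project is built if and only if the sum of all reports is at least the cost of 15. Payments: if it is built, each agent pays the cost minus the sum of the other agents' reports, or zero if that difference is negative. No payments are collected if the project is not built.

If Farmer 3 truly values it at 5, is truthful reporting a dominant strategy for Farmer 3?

Yes

Check each profile of the others' reports and compare truth against every alternative report.
Others report (3, 3, 11): truth gives 5, best alternative gives 5.
Others report (3, 3, 16): truth gives 5, best alternative gives 5.
Others report (3, 5, 11): truth gives 5, best alternative gives 5.
Others report (3, 5, 16): truth gives 5, best alternative gives 5.
Others report (3, 11, 3): truth gives 5, best alternative gives 5.
Others report (3, 11, 5): truth gives 5, best alternative gives 5.
(Remaining 58 profiles checked similarly; truth is weakly best in each.)
In every case the truthful report is at least as good as any alternative, so it is a dominant strategy.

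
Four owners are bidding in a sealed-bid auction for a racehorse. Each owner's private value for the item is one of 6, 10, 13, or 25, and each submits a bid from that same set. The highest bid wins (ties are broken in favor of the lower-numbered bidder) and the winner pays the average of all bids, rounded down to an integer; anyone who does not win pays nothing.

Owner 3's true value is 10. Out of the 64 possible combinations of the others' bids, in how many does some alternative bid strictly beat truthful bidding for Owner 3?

6

Others bid (6, 6, 13): truth gives 0; bid 13 gives 1 > 0. Violating.
Others bid (6, 10, 6): truth gives 0; bid 13 gives 2 > 0. Violating.
Others bid (6, 10, 10): truth gives 0; bid 13 gives 1 > 0. Violating.
Others bid (10, 6, 6): truth gives 0; bid 13 gives 2 > 0. Violating.
Others bid (6, 6, 6): truth gives 3; no alternative beats it.
Others bid (6, 6, 10): truth gives 2; no alternative beats it.
(Checking all 64 profiles: 6 have a profitable deviation, 58 do not.)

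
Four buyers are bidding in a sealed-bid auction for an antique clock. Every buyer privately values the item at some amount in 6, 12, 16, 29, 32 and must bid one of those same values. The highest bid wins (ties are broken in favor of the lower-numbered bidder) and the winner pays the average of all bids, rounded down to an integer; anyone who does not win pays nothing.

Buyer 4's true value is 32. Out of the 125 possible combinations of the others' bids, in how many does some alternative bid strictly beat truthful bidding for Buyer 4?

Others bid (6, 6, 6): truth gives 20; bid 12 gives 25 > 20. Violating.
Others bid (6, 6, 12): truth gives 18; bid 16 gives 22 > 18. Violating.
Others bid (6, 6, 16): truth gives 17; bid 29 gives 18 > 17. Violating.
Others bid (6, 12, 6): truth gives 18; bid 16 gives 22 > 18. Violating.
Others bid (6, 6, 29): truth gives 14; no alternative beats it.
Others bid (6, 6, 32): truth gives 0; no alternative beats it.
(Checking all 125 profiles: 27 have a profitable deviation, 98 do not.)

27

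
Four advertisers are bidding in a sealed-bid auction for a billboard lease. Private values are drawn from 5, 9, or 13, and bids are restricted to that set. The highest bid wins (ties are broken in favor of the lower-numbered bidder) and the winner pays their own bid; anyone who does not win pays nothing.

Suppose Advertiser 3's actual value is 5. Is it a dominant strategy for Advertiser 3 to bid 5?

Yes

Check each profile of the others' bids and compare truth against every alternative bid.
Others bid (5, 5, 5): truth gives 0, best alternative gives -4.
Others bid (5, 5, 9): truth gives 0, best alternative gives -4.
Others bid (5, 5, 13): truth gives 0, best alternative gives 0.
Others bid (5, 9, 5): truth gives 0, best alternative gives 0.
Others bid (5, 9, 9): truth gives 0, best alternative gives 0.
Others bid (5, 9, 13): truth gives 0, best alternative gives 0.
(Remaining 21 profiles checked similarly; truth is weakly best in each.)
In every case the truthful bid is at least as good as any alternative, so it is a dominant strategy.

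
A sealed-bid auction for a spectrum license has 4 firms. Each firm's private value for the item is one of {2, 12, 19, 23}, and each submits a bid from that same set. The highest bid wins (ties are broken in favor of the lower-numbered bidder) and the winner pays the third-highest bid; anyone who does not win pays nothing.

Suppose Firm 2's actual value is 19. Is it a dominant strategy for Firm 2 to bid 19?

No

Consider the case where Firm 1 bids 2, Firm 3 bids 2 and Firm 4 bids 23.
Truthful bid 19: loses, pays 0, utility 0.
Bid 23 instead: wins, pays 2, utility 19 - 2 = 17.
Since 17 > 0, bidding 23 is strictly better here, so truthful bidding is not dominant.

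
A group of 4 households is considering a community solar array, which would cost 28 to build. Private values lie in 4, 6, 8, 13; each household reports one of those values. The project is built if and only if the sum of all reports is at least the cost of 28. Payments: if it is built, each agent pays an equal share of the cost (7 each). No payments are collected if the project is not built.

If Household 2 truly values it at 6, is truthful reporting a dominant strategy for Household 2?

No

Consider the case where Household 1 reports 4, Household 3 reports 6 and Household 4 reports 13.
Truthful report 6: project built, pays 7, utility 6 - 7 = -1.
Report 4 instead: project not built, utility 0.
Since 0 > -1, reporting 4 is strictly better here, so truthful reporting is not dominant.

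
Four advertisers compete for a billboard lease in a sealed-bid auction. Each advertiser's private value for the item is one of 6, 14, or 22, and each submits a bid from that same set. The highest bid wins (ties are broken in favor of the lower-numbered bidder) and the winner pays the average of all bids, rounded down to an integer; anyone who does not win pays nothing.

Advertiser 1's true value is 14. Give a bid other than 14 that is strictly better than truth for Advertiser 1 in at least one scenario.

Suppose Advertiser 2 bids 6, Advertiser 3 bids 6 and Advertiser 4 bids 6.
Bid 14: wins, pays 8, utility 14 - 8 = 6.
Bid 6: wins, pays 6, utility 14 - 6 = 8.
So bidding 6 beats truth here (8 > 6).

6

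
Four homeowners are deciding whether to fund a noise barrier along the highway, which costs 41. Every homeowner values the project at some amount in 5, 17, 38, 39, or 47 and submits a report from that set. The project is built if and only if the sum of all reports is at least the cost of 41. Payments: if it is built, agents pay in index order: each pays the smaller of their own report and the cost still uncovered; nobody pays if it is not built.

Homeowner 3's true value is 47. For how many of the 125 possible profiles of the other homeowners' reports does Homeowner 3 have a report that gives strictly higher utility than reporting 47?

19

Others report (5, 5, 17): truth gives 16; report 17 gives 30 > 16. Violating.
Others report (5, 5, 38): truth gives 16; report 5 gives 42 > 16. Violating.
Others report (5, 5, 39): truth gives 16; report 5 gives 42 > 16. Violating.
Others report (5, 5, 47): truth gives 16; report 5 gives 42 > 16. Violating.
Others report (5, 5, 5): truth gives 16; no alternative beats it.
Others report (5, 38, 5): truth gives 47; no alternative beats it.
(Checking all 125 profiles: 19 have a profitable deviation, 106 do not.)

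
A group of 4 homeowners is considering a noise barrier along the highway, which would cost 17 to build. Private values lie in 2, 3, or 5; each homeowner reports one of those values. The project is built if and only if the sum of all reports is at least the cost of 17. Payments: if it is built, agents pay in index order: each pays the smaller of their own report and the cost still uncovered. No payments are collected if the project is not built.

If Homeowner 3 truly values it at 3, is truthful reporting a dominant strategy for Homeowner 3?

Consider the case where Homeowner 1 reports 5, Homeowner 2 reports 5 and Homeowner 4 reports 5.
Truthful report 3: project built, pays 3, utility 3 - 3 = 0.
Report 2 instead: project built, pays 2, utility 3 - 2 = 1.
Since 1 > 0, reporting 2 is strictly better here, so truthful reporting is not dominant.

No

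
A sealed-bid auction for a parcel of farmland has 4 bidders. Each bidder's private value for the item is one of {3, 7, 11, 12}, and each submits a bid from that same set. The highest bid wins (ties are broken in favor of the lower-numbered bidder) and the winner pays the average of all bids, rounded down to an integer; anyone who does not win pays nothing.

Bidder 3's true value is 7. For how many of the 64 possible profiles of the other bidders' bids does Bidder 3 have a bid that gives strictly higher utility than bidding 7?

2

Others bid (3, 7, 3): truth gives 0; bid 11 gives 1 > 0. Violating.
Others bid (7, 3, 3): truth gives 0; bid 11 gives 1 > 0. Violating.
Others bid (3, 3, 3): truth gives 3; no alternative beats it.
Others bid (3, 3, 7): truth gives 2; no alternative beats it.
(Checking all 64 profiles: 2 have a profitable deviation, 62 do not.)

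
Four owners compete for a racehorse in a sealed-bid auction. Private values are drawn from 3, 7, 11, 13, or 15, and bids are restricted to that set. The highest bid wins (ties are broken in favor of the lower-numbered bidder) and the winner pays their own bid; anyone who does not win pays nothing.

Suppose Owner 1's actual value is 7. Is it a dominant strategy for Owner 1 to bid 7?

No

Consider the case where Owner 2 bids 3, Owner 3 bids 3 and Owner 4 bids 3.
Truthful bid 7: wins, pays 7, utility 7 - 7 = 0.
Bid 3 instead: wins, pays 3, utility 7 - 3 = 4.
Since 4 > 0, bidding 3 is strictly better here, so truthful bidding is not dominant.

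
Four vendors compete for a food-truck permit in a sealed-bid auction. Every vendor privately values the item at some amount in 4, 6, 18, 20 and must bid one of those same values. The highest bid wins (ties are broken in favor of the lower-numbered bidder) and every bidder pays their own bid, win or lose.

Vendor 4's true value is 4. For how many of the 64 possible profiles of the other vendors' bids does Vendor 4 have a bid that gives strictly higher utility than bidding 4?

Others bid (4, 4, 4): truth gives -4; bid 6 gives -2 > -4. Violating.
Others bid (4, 4, 6): truth gives -4; no alternative beats it.
Others bid (4, 4, 18): truth gives -4; no alternative beats it.
(Checking all 64 profiles: 1 has a profitable deviation, 63 do not.)

1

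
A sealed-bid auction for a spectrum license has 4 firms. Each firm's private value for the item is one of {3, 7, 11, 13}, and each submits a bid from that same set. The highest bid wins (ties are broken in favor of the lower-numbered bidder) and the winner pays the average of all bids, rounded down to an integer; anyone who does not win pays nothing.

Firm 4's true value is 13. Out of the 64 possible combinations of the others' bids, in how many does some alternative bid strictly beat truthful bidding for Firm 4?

1

Others bid (3, 3, 3): truth gives 8; bid 7 gives 9 > 8. Violating.
Others bid (3, 3, 7): truth gives 7; no alternative beats it.
Others bid (3, 3, 11): truth gives 6; no alternative beats it.
(Checking all 64 profiles: 1 has a profitable deviation, 63 do not.)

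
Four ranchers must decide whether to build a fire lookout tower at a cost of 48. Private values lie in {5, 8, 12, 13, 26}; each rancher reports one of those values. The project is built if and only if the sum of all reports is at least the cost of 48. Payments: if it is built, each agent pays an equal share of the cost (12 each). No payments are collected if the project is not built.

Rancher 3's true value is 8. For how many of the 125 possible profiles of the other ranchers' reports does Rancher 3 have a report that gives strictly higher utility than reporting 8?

Others report (8, 8, 26): truth gives -4; report 5 gives 0 > -4. Violating.
Others report (8, 26, 8): truth gives -4; report 5 gives 0 > -4. Violating.
Others report (26, 8, 8): truth gives -4; report 5 gives 0 > -4. Violating.
Others report (5, 5, 5): truth gives 0; no alternative beats it.
Others report (5, 5, 8): truth gives 0; no alternative beats it.
(Checking all 125 profiles: 3 have a profitable deviation, 122 do not.)

3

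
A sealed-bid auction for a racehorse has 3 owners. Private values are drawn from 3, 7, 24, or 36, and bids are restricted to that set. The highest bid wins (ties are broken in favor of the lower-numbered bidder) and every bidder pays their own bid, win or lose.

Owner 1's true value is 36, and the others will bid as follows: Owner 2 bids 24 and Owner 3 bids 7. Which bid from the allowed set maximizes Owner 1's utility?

Bid 3: loses but pays 3, utility -3.
Bid 7: loses but pays 7, utility -7.
Bid 24: wins, pays 24, utility 36 - 24 = 12.
Bid 36: wins, pays 36, utility 36 - 36 = 0.
The best choice is 24 with utility 12.

24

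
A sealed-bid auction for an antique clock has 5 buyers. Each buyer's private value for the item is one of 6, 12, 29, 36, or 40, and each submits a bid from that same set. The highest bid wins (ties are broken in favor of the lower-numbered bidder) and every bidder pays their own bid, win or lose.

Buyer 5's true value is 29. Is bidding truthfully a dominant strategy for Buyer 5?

Consider the case where Buyer 1 bids 6, Buyer 2 bids 6, Buyer 3 bids 6 and Buyer 4 bids 6.
Truthful bid 29: wins, pays 29, utility 29 - 29 = 0.
Bid 12 instead: wins, pays 12, utility 29 - 12 = 17.
Since 17 > 0, bidding 12 is strictly better here, so truthful bidding is not dominant.

No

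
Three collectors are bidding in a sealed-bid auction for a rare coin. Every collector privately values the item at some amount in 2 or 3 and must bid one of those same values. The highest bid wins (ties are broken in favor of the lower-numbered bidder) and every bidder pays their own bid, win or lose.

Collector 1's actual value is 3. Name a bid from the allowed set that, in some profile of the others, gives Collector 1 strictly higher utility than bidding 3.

Suppose Collector 2 bids 2 and Collector 3 bids 2.
Bid 3: wins, pays 3, utility 3 - 3 = 0.
Bid 2: wins, pays 2, utility 3 - 2 = 1.
So bidding 2 beats truth here (1 > 0).

2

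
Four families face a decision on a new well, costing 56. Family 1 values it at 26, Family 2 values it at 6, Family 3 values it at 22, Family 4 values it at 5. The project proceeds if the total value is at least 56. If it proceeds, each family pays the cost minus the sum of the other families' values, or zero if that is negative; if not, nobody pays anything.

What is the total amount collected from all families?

47

Total value 59 ≥ cost 56, so it is built.
Family 1: others sum to 33; max(0, 56 - 33) = 23.
Family 2: others sum to 53; max(0, 56 - 53) = 3.
Family 3: others sum to 37; max(0, 56 - 37) = 19.
Family 4: others sum to 54; max(0, 56 - 54) = 2.
Total collected = 23 + 3 + 19 + 2 = 47.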